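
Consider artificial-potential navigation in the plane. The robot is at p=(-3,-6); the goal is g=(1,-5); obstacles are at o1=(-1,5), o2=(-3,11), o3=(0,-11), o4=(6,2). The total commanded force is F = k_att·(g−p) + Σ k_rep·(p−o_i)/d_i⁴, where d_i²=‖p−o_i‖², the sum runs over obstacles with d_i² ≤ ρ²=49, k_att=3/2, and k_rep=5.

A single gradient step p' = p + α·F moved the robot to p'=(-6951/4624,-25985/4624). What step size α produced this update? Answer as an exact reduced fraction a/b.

α = 1/4

F_att = 3/2·(g−p) = 3/2·(4,1) = (6.0000,1.5000)
o1: d²=125 > ρ²=49 → inactive
o2: d²=289 > ρ²=49 → inactive
o3: d²=34 ≤ ρ²=49; F_rep = 5·(-3,5)/34² = (-0.0130,0.0216)
o4: d²=145 > ρ²=49 → inactive
F = F_att + ΣF_rep = (5.9870,1.5216)
Δp = p'−p = (1.4968,0.3804); α = Δx/Fx = (6921/4624) / (6921/1156) = 1/4
check: Δy/Fy = (1759/4624) / (1759/1156) = 1/4 ✓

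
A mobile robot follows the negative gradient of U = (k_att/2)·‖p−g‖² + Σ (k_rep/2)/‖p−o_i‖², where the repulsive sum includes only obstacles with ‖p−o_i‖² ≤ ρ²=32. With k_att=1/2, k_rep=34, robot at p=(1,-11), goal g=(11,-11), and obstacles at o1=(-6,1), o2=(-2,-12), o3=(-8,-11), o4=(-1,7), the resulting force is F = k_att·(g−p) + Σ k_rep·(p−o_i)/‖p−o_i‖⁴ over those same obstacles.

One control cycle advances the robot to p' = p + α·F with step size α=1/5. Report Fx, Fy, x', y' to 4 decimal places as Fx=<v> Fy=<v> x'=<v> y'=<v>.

F_att = 1/2·(g−p) = 1/2·(10,0) = (5.0000,0.0000)
o1: d²=193 > ρ²=32 → inactive
o2: d²=10 ≤ ρ²=32; F_rep = 34·(3,1)/10² = (1.0200,0.3400)
o3: d²=81 > ρ²=32 → inactive
o4: d²=328 > ρ²=32 → inactive
F = F_att + ΣF_rep = (6.0200,0.3400)
p' = p + 1/5·F = (2.2040,-10.9320)

Fx=6.0200 Fy=0.3400 x'=2.2040 y'=-10.9320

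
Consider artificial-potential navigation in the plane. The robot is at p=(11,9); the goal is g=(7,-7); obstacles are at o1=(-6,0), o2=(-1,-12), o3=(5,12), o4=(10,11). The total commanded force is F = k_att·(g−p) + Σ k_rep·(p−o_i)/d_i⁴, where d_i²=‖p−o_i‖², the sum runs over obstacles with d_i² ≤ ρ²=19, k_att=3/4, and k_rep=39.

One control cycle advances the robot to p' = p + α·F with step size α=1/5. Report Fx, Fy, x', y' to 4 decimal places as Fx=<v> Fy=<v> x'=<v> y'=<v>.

F_att = 3/4·(g−p) = 3/4·(-4,-16) = (-3.0000,-12.0000)
o1: d²=370 > ρ²=19 → inactive
o2: d²=585 > ρ²=19 → inactive
o3: d²=45 > ρ²=19 → inactive
o4: d²=5 ≤ ρ²=19; F_rep = 39·(1,-2)/5² = (1.5600,-3.1200)
F = F_att + ΣF_rep = (-1.4400,-15.1200)
p' = p + 1/5·F = (10.7120,5.9760)

Fx=-1.4400 Fy=-15.1200 x'=10.7120 y'=5.9760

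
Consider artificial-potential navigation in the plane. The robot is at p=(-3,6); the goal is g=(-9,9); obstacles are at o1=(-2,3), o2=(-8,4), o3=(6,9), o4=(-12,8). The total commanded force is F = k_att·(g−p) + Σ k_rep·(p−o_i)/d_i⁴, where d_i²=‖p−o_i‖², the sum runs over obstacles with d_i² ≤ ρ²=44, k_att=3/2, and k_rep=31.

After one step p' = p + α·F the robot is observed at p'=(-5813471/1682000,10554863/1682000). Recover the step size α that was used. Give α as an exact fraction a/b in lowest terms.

F_att = 3/2·(g−p) = 3/2·(-6,3) = (-9.0000,4.5000)
o1: d²=10 ≤ ρ²=44; F_rep = 31·(-1,3)/10² = (-0.3100,0.9300)
o2: d²=29 ≤ ρ²=44; F_rep = 31·(5,2)/29² = (0.1843,0.0737)
o3: d²=90 > ρ²=44 → inactive
o4: d²=85 > ρ²=44 → inactive
F = F_att + ΣF_rep = (-9.1257,5.5037)
Δp = p'−p = (-0.4563,0.2752); α = Δx/Fx = (-767471/1682000) / (-767471/84100) = 1/20
check: Δy/Fy = (462863/1682000) / (462863/84100) = 1/20 ✓

α = 1/20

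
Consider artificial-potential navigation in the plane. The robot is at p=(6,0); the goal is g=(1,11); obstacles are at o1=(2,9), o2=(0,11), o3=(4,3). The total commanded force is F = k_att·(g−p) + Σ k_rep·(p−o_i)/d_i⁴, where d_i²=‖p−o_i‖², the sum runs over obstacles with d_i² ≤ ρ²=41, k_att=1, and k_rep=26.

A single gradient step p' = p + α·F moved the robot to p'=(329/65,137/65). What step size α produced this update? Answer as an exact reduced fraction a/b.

F_att = 1·(g−p) = 1·(-5,11) = (-5.0000,11.0000)
o1: d²=97 > ρ²=41 → inactive
o2: d²=157 > ρ²=41 → inactive
o3: d²=13 ≤ ρ²=41; F_rep = 26·(2,-3)/13² = (0.3077,-0.4615)
F = F_att + ΣF_rep = (-4.6923,10.5385)
Δp = p'−p = (-0.9385,2.1077); α = Δx/Fx = (-61/65) / (-61/13) = 1/5
check: Δy/Fy = (137/65) / (137/13) = 1/5 ✓

α = 1/5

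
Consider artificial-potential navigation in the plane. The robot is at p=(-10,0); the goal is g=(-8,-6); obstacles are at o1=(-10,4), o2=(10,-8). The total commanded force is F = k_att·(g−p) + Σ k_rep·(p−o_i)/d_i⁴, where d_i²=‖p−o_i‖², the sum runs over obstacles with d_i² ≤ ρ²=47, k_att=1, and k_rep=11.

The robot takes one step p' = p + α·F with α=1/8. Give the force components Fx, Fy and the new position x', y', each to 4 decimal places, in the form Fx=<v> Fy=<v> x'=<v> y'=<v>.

Fx=2.0000 Fy=-6.1719 x'=-9.7500 y'=-0.7715

F_att = 1·(g−p) = 1·(2,-6) = (2.0000,-6.0000)
o1: d²=16 ≤ ρ²=47; F_rep = 11·(0,-4)/16² = (0.0000,-0.1719)
o2: d²=464 > ρ²=47 → inactive
F = F_att + ΣF_rep = (2.0000,-6.1719)
p' = p + 1/8·F = (-9.7500,-0.7715)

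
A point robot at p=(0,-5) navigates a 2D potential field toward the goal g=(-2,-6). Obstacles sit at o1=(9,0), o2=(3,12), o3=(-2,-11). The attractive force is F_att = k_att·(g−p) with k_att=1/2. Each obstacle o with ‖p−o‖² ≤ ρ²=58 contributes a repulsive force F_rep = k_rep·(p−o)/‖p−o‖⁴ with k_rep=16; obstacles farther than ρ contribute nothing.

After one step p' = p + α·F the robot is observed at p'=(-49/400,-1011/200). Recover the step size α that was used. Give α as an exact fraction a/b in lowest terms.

α = 1/8

F_att = 1/2·(g−p) = 1/2·(-2,-1) = (-1.0000,-0.5000)
o1: d²=106 > ρ²=58 → inactive
o2: d²=298 > ρ²=58 → inactive
o3: d²=40 ≤ ρ²=58; F_rep = 16·(2,6)/40² = (0.0200,0.0600)
F = F_att + ΣF_rep = (-0.9800,-0.4400)
Δp = p'−p = (-0.1225,-0.0550); α = Δx/Fx = (-49/400) / (-49/50) = 1/8
check: Δy/Fy = (-11/200) / (-11/25) = 1/8 ✓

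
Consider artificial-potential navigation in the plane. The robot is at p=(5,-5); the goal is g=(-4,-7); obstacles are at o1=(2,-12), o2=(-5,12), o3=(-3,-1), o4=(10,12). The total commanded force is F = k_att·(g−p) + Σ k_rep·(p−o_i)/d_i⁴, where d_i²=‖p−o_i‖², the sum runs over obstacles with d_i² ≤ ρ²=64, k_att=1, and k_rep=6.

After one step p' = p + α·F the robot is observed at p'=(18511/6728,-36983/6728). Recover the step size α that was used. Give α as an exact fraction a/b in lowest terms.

α = 1/4

F_att = 1·(g−p) = 1·(-9,-2) = (-9.0000,-2.0000)
o1: d²=58 ≤ ρ²=64; F_rep = 6·(3,7)/58² = (0.0054,0.0125)
o2: d²=389 > ρ²=64 → inactive
o3: d²=80 > ρ²=64 → inactive
o4: d²=314 > ρ²=64 → inactive
F = F_att + ΣF_rep = (-8.9946,-1.9875)
Δp = p'−p = (-2.2487,-0.4969); α = Δx/Fx = (-15129/6728) / (-15129/1682) = 1/4
check: Δy/Fy = (-3343/6728) / (-3343/1682) = 1/4 ✓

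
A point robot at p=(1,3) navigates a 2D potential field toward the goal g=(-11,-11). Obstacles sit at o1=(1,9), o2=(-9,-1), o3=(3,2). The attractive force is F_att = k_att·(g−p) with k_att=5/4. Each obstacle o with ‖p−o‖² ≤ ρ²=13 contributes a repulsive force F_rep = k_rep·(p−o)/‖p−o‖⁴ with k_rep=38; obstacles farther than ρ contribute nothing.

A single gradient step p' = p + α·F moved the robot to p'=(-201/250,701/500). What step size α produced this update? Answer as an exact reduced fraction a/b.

α = 1/10

F_att = 5/4·(g−p) = 5/4·(-12,-14) = (-15.0000,-17.5000)
o1: d²=36 > ρ²=13 → inactive
o2: d²=116 > ρ²=13 → inactive
o3: d²=5 ≤ ρ²=13; F_rep = 38·(-2,1)/5² = (-3.0400,1.5200)
F = F_att + ΣF_rep = (-18.0400,-15.9800)
Δp = p'−p = (-1.8040,-1.5980); α = Δx/Fx = (-451/250) / (-451/25) = 1/10
check: Δy/Fy = (-799/500) / (-799/50) = 1/10 ✓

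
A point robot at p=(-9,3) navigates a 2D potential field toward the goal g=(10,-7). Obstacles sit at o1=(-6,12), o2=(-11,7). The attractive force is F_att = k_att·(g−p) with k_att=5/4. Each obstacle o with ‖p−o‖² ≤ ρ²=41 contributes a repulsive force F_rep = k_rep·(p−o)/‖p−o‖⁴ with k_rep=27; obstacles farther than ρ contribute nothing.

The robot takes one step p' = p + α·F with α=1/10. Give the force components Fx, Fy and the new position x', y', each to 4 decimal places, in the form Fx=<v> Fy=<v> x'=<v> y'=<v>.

Fx=23.8850 Fy=-12.7700 x'=-6.6115 y'=1.7230

F_att = 5/4·(g−p) = 5/4·(19,-10) = (23.7500,-12.5000)
o1: d²=90 > ρ²=41 → inactive
o2: d²=20 ≤ ρ²=41; F_rep = 27·(2,-4)/20² = (0.1350,-0.2700)
F = F_att + ΣF_rep = (23.8850,-12.7700)
p' = p + 1/10·F = (-6.6115,1.7230)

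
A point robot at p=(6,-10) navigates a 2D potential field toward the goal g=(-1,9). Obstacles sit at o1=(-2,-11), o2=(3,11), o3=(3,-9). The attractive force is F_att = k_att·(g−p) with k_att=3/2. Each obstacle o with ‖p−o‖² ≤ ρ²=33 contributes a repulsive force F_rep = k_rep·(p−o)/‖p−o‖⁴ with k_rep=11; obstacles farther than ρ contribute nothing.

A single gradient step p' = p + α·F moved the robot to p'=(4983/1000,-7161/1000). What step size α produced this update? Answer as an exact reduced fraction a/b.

α = 1/10

F_att = 3/2·(g−p) = 3/2·(-7,19) = (-10.5000,28.5000)
o1: d²=65 > ρ²=33 → inactive
o2: d²=450 > ρ²=33 → inactive
o3: d²=10 ≤ ρ²=33; F_rep = 11·(3,-1)/10² = (0.3300,-0.1100)
F = F_att + ΣF_rep = (-10.1700,28.3900)
Δp = p'−p = (-1.0170,2.8390); α = Δx/Fx = (-1017/1000) / (-1017/100) = 1/10
check: Δy/Fy = (2839/1000) / (2839/100) = 1/10 ✓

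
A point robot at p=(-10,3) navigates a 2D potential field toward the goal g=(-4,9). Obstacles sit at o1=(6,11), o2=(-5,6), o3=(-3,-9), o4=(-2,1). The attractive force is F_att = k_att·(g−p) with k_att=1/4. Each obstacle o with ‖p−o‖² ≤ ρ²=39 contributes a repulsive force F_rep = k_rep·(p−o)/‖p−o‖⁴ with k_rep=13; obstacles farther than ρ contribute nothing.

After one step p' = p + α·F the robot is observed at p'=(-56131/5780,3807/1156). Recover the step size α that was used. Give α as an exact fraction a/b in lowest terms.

α = 1/5

F_att = 1/4·(g−p) = 1/4·(6,6) = (1.5000,1.5000)
o1: d²=320 > ρ²=39 → inactive
o2: d²=34 ≤ ρ²=39; F_rep = 13·(-5,-3)/34² = (-0.0562,-0.0337)
o3: d²=193 > ρ²=39 → inactive
o4: d²=68 > ρ²=39 → inactive
F = F_att + ΣF_rep = (1.4438,1.4663)
Δp = p'−p = (0.2888,0.2933); α = Δx/Fx = (1669/5780) / (1669/1156) = 1/5
check: Δy/Fy = (339/1156) / (1695/1156) = 1/5 ✓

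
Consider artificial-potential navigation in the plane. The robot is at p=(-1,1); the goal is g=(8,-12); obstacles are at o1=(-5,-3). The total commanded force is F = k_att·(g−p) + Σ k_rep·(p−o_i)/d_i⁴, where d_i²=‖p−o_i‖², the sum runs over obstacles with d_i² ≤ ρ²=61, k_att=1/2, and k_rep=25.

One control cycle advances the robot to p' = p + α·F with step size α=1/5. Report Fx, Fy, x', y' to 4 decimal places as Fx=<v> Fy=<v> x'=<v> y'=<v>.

Fx=4.5977 Fy=-6.4023 x'=-0.0805 y'=-0.2805

F_att = 1/2·(g−p) = 1/2·(9,-13) = (4.5000,-6.5000)
o1: d²=32 ≤ ρ²=61; F_rep = 25·(4,4)/32² = (0.0977,0.0977)
F = F_att + ΣF_rep = (4.5977,-6.4023)
p' = p + 1/5·F = (-0.0805,-0.2805)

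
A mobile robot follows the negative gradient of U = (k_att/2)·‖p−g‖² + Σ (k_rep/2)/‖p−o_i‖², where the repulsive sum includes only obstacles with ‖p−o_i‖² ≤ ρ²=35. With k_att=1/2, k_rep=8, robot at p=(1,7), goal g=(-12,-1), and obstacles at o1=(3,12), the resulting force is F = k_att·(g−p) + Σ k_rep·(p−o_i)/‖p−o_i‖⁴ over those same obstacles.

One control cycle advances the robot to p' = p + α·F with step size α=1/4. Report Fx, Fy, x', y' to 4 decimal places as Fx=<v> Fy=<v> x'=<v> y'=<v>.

F_att = 1/2·(g−p) = 1/2·(-13,-8) = (-6.5000,-4.0000)
o1: d²=29 ≤ ρ²=35; F_rep = 8·(-2,-5)/29² = (-0.0190,-0.0476)
F = F_att + ΣF_rep = (-6.5190,-4.0476)
p' = p + 1/4·F = (-0.6298,5.9881)

Fx=-6.5190 Fy=-4.0476 x'=-0.6298 y'=5.9881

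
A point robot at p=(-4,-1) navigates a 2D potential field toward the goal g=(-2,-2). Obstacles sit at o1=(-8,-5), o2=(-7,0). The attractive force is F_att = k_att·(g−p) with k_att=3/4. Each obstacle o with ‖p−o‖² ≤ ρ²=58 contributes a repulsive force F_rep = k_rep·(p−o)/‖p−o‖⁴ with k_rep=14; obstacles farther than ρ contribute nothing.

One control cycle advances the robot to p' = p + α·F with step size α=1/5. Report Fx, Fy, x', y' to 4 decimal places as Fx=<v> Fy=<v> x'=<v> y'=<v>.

Fx=1.9747 Fy=-0.8353 x'=-3.6051 y'=-1.1671

F_att = 3/4·(g−p) = 3/4·(2,-1) = (1.5000,-0.7500)
o1: d²=32 ≤ ρ²=58; F_rep = 14·(4,4)/32² = (0.0547,0.0547)
o2: d²=10 ≤ ρ²=58; F_rep = 14·(3,-1)/10² = (0.4200,-0.1400)
F = F_att + ΣF_rep = (1.9747,-0.8353)
p' = p + 1/5·F = (-3.6051,-1.1671)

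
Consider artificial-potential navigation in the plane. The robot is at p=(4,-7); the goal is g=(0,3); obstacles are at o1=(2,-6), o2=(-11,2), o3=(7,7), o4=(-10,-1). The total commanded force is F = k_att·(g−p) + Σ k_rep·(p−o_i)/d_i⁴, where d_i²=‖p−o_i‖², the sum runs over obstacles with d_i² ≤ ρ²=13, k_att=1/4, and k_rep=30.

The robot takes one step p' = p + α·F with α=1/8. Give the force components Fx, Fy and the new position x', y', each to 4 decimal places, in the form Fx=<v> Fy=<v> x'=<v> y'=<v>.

F_att = 1/4·(g−p) = 1/4·(-4,10) = (-1.0000,2.5000)
o1: d²=5 ≤ ρ²=13; F_rep = 30·(2,-1)/5² = (2.4000,-1.2000)
o2: d²=306 > ρ²=13 → inactive
o3: d²=205 > ρ²=13 → inactive
o4: d²=232 > ρ²=13 → inactive
F = F_att + ΣF_rep = (1.4000,1.3000)
p' = p + 1/8·F = (4.1750,-6.8375)

Fx=1.4000 Fy=1.3000 x'=4.1750 y'=-6.8375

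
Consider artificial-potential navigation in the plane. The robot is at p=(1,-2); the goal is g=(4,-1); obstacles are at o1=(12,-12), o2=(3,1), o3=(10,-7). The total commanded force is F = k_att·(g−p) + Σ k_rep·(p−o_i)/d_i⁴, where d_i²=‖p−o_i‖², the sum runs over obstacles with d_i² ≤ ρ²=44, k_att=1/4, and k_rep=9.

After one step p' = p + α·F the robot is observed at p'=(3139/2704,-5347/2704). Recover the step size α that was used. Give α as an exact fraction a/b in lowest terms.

F_att = 1/4·(g−p) = 1/4·(3,1) = (0.7500,0.2500)
o1: d²=221 > ρ²=44 → inactive
o2: d²=13 ≤ ρ²=44; F_rep = 9·(-2,-3)/13² = (-0.1065,-0.1598)
o3: d²=106 > ρ²=44 → inactive
F = F_att + ΣF_rep = (0.6435,0.0902)
Δp = p'−p = (0.1609,0.0226); α = Δx/Fx = (435/2704) / (435/676) = 1/4
check: Δy/Fy = (61/2704) / (61/676) = 1/4 ✓

α = 1/4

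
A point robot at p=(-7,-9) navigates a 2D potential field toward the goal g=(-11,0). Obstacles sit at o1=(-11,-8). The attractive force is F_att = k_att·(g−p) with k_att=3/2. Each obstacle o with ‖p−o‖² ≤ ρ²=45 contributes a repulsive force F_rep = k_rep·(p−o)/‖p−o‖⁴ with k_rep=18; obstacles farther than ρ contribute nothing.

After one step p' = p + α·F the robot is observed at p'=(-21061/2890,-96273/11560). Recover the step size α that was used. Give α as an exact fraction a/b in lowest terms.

α = 1/20

F_att = 3/2·(g−p) = 3/2·(-4,9) = (-6.0000,13.5000)
o1: d²=17 ≤ ρ²=45; F_rep = 18·(4,-1)/17² = (0.2491,-0.0623)
F = F_att + ΣF_rep = (-5.7509,13.4377)
Δp = p'−p = (-0.2875,0.6719); α = Δx/Fx = (-831/2890) / (-1662/289) = 1/20
check: Δy/Fy = (7767/11560) / (7767/578) = 1/20 ✓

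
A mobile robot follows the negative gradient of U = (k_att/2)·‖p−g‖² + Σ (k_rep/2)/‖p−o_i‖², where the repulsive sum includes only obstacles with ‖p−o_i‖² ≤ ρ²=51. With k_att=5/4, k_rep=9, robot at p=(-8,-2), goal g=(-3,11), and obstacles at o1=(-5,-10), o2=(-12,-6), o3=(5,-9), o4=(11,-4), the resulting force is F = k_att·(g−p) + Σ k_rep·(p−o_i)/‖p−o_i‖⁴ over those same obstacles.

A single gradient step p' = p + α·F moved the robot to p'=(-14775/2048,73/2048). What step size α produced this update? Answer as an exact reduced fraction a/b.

F_att = 5/4·(g−p) = 5/4·(5,13) = (6.2500,16.2500)
o1: d²=73 > ρ²=51 → inactive
o2: d²=32 ≤ ρ²=51; F_rep = 9·(4,4)/32² = (0.0352,0.0352)
o3: d²=218 > ρ²=51 → inactive
o4: d²=365 > ρ²=51 → inactive
F = F_att + ΣF_rep = (6.2852,16.2852)
Δp = p'−p = (0.7856,2.0356); α = Δx/Fx = (1609/2048) / (1609/256) = 1/8
check: Δy/Fy = (4169/2048) / (4169/256) = 1/8 ✓

α = 1/8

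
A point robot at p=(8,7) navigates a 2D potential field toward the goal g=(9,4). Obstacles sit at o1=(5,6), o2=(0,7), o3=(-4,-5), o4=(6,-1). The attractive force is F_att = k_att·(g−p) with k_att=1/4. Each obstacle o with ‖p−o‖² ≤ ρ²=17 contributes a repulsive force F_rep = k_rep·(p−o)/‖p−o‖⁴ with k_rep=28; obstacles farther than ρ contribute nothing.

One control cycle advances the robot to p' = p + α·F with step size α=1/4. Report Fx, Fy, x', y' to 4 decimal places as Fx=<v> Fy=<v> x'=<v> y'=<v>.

F_att = 1/4·(g−p) = 1/4·(1,-3) = (0.2500,-0.7500)
o1: d²=10 ≤ ρ²=17; F_rep = 28·(3,1)/10² = (0.8400,0.2800)
o2: d²=64 > ρ²=17 → inactive
o3: d²=288 > ρ²=17 → inactive
o4: d²=68 > ρ²=17 → inactive
F = F_att + ΣF_rep = (1.0900,-0.4700)
p' = p + 1/4·F = (8.2725,6.8825)

Fx=1.0900 Fy=-0.4700 x'=8.2725 y'=6.8825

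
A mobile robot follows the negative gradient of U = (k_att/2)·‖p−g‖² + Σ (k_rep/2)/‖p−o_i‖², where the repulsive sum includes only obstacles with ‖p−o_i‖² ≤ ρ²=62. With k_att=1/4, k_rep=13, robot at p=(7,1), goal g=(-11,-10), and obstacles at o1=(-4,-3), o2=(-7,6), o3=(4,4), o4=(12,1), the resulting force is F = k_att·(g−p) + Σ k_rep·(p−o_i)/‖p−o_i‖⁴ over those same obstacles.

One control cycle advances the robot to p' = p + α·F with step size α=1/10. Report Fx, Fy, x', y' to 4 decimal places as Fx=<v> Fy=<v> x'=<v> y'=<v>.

Fx=-4.4836 Fy=-2.8704 x'=6.5516 y'=0.7130

F_att = 1/4·(g−p) = 1/4·(-18,-11) = (-4.5000,-2.7500)
o1: d²=137 > ρ²=62 → inactive
o2: d²=221 > ρ²=62 → inactive
o3: d²=18 ≤ ρ²=62; F_rep = 13·(3,-3)/18² = (0.1204,-0.1204)
o4: d²=25 ≤ ρ²=62; F_rep = 13·(-5,0)/25² = (-0.1040,0.0000)
F = F_att + ΣF_rep = (-4.4836,-2.8704)
p' = p + 1/10·F = (6.5516,0.7130)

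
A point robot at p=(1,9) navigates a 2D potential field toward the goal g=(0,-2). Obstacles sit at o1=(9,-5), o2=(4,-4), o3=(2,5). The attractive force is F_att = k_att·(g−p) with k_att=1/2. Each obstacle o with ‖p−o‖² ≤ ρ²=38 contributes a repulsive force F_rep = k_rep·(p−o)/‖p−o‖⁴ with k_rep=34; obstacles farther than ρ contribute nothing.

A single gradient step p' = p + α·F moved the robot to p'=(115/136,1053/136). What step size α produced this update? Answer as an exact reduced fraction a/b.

F_att = 1/2·(g−p) = 1/2·(-1,-11) = (-0.5000,-5.5000)
o1: d²=260 > ρ²=38 → inactive
o2: d²=178 > ρ²=38 → inactive
o3: d²=17 ≤ ρ²=38; F_rep = 34·(-1,4)/17² = (-0.1176,0.4706)
F = F_att + ΣF_rep = (-0.6176,-5.0294)
Δp = p'−p = (-0.1544,-1.2574); α = Δx/Fx = (-21/136) / (-21/34) = 1/4
check: Δy/Fy = (-171/136) / (-171/34) = 1/4 ✓

α = 1/4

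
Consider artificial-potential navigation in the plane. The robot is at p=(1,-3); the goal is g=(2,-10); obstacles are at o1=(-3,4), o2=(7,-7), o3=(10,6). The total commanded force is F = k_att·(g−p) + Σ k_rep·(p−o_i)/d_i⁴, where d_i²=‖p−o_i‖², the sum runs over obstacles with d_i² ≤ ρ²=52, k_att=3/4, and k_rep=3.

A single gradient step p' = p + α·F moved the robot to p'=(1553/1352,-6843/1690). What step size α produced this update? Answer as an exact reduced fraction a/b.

α = 1/5

F_att = 3/4·(g−p) = 3/4·(1,-7) = (0.7500,-5.2500)
o1: d²=65 > ρ²=52 → inactive
o2: d²=52 ≤ ρ²=52; F_rep = 3·(-6,4)/52² = (-0.0067,0.0044)
o3: d²=162 > ρ²=52 → inactive
F = F_att + ΣF_rep = (0.7433,-5.2456)
Δp = p'−p = (0.1487,-1.0491); α = Δx/Fx = (201/1352) / (1005/1352) = 1/5
check: Δy/Fy = (-1773/1690) / (-1773/338) = 1/5 ✓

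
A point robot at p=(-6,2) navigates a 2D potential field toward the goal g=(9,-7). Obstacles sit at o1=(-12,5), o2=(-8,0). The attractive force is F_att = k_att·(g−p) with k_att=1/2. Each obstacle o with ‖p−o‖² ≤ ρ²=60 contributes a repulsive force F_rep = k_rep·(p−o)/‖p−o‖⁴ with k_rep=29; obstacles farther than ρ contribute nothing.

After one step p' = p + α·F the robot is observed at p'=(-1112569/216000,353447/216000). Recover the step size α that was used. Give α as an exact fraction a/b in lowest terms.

α = 1/10

F_att = 1/2·(g−p) = 1/2·(15,-9) = (7.5000,-4.5000)
o1: d²=45 ≤ ρ²=60; F_rep = 29·(6,-3)/45² = (0.0859,-0.0430)
o2: d²=8 ≤ ρ²=60; F_rep = 29·(2,2)/8² = (0.9062,0.9062)
F = F_att + ΣF_rep = (8.4922,-3.6367)
Δp = p'−p = (0.8492,-0.3637); α = Δx/Fx = (183431/216000) / (183431/21600) = 1/10
check: Δy/Fy = (-78553/216000) / (-78553/21600) = 1/10 ✓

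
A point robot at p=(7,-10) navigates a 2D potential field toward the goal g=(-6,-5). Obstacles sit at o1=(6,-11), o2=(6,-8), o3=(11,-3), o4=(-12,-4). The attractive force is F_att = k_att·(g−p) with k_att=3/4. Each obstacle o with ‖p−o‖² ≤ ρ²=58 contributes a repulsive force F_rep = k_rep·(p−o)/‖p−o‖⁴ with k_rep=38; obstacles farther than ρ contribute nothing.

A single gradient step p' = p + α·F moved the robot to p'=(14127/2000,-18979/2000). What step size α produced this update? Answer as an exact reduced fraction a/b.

α = 1/20

F_att = 3/4·(g−p) = 3/4·(-13,5) = (-9.7500,3.7500)
o1: d²=2 ≤ ρ²=58; F_rep = 38·(1,1)/2² = (9.5000,9.5000)
o2: d²=5 ≤ ρ²=58; F_rep = 38·(1,-2)/5² = (1.5200,-3.0400)
o3: d²=65 > ρ²=58 → inactive
o4: d²=397 > ρ²=58 → inactive
F = F_att + ΣF_rep = (1.2700,10.2100)
Δp = p'−p = (0.0635,0.5105); α = Δx/Fx = (127/2000) / (127/100) = 1/20
check: Δy/Fy = (1021/2000) / (1021/100) = 1/20 ✓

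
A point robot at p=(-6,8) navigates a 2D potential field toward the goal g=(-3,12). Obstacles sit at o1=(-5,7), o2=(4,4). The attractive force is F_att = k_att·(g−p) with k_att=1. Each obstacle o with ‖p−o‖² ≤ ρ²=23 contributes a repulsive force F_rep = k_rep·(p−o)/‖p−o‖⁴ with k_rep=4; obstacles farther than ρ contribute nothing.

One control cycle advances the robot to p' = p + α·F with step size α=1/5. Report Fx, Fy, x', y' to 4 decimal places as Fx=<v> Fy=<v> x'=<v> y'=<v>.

F_att = 1·(g−p) = 1·(3,4) = (3.0000,4.0000)
o1: d²=2 ≤ ρ²=23; F_rep = 4·(-1,1)/2² = (-1.0000,1.0000)
o2: d²=116 > ρ²=23 → inactive
F = F_att + ΣF_rep = (2.0000,5.0000)
p' = p + 1/5·F = (-5.6000,9.0000)

Fx=2.0000 Fy=5.0000 x'=-5.6000 y'=9.0000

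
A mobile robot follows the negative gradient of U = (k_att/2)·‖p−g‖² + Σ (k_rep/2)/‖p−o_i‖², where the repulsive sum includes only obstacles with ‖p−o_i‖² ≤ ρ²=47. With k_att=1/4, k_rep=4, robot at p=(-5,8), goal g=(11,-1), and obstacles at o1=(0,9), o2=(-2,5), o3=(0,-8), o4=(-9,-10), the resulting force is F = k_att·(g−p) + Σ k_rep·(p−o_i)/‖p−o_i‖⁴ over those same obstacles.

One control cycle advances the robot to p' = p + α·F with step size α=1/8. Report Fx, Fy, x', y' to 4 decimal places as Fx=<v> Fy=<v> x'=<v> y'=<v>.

Fx=3.9334 Fy=-2.2189 x'=-4.5083 y'=7.7226

F_att = 1/4·(g−p) = 1/4·(16,-9) = (4.0000,-2.2500)
o1: d²=26 ≤ ρ²=47; F_rep = 4·(-5,-1)/26² = (-0.0296,-0.0059)
o2: d²=18 ≤ ρ²=47; F_rep = 4·(-3,3)/18² = (-0.0370,0.0370)
o3: d²=281 > ρ²=47 → inactive
o4: d²=340 > ρ²=47 → inactive
F = F_att + ΣF_rep = (3.9334,-2.2189)
p' = p + 1/8·F = (-4.5083,7.7226)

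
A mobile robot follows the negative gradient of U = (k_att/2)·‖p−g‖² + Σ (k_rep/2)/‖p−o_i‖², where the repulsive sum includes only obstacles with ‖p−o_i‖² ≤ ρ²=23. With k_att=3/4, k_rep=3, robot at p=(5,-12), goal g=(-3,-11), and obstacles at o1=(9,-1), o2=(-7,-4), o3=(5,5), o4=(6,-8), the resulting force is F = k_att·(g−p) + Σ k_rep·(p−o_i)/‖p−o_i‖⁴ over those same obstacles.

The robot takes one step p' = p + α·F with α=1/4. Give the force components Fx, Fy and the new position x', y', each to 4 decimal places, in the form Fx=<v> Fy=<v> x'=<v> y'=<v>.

F_att = 3/4·(g−p) = 3/4·(-8,1) = (-6.0000,0.7500)
o1: d²=137 > ρ²=23 → inactive
o2: d²=208 > ρ²=23 → inactive
o3: d²=289 > ρ²=23 → inactive
o4: d²=17 ≤ ρ²=23; F_rep = 3·(-1,-4)/17² = (-0.0104,-0.0415)
F = F_att + ΣF_rep = (-6.0104,0.7085)
p' = p + 1/4·F = (3.4974,-11.8229)

Fx=-6.0104 Fy=0.7085 x'=3.4974 y'=-11.8229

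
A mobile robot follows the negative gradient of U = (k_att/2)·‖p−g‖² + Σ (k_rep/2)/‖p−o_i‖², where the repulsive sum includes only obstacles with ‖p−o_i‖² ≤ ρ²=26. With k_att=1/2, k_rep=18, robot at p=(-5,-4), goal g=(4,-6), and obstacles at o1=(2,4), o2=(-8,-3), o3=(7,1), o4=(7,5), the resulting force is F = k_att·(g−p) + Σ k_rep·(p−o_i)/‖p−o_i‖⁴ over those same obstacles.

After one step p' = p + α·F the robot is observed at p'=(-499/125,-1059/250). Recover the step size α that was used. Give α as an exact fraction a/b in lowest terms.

α = 1/5

F_att = 1/2·(g−p) = 1/2·(9,-2) = (4.5000,-1.0000)
o1: d²=113 > ρ²=26 → inactive
o2: d²=10 ≤ ρ²=26; F_rep = 18·(3,-1)/10² = (0.5400,-0.1800)
o3: d²=169 > ρ²=26 → inactive
o4: d²=225 > ρ²=26 → inactive
F = F_att + ΣF_rep = (5.0400,-1.1800)
Δp = p'−p = (1.0080,-0.2360); α = Δx/Fx = (126/125) / (126/25) = 1/5
check: Δy/Fy = (-59/250) / (-59/50) = 1/5 ✓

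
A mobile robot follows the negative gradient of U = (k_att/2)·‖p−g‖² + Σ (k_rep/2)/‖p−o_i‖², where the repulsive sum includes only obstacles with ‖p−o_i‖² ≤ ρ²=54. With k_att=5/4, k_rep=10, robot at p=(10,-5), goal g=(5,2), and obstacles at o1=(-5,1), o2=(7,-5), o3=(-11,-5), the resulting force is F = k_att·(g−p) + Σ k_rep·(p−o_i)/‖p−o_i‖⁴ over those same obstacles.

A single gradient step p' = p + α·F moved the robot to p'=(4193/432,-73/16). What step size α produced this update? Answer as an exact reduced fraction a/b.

α = 1/20

F_att = 5/4·(g−p) = 5/4·(-5,7) = (-6.2500,8.7500)
o1: d²=261 > ρ²=54 → inactive
o2: d²=9 ≤ ρ²=54; F_rep = 10·(3,0)/9² = (0.3704,0.0000)
o3: d²=441 > ρ²=54 → inactive
F = F_att + ΣF_rep = (-5.8796,8.7500)
Δp = p'−p = (-0.2940,0.4375); α = Δx/Fx = (-127/432) / (-635/108) = 1/20
check: Δy/Fy = (7/16) / (35/4) = 1/20 ✓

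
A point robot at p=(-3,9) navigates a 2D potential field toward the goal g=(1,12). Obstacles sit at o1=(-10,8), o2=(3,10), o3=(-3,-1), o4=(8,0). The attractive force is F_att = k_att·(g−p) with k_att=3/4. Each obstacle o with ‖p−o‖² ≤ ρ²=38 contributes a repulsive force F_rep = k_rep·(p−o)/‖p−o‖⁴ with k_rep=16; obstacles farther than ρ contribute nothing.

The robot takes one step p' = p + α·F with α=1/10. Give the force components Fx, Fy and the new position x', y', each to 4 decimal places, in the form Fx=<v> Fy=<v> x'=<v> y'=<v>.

F_att = 3/4·(g−p) = 3/4·(4,3) = (3.0000,2.2500)
o1: d²=50 > ρ²=38 → inactive
o2: d²=37 ≤ ρ²=38; F_rep = 16·(-6,-1)/37² = (-0.0701,-0.0117)
o3: d²=100 > ρ²=38 → inactive
o4: d²=202 > ρ²=38 → inactive
F = F_att + ΣF_rep = (2.9299,2.2383)
p' = p + 1/10·F = (-2.7070,9.2238)

Fx=2.9299 Fy=2.2383 x'=-2.7070 y'=9.2238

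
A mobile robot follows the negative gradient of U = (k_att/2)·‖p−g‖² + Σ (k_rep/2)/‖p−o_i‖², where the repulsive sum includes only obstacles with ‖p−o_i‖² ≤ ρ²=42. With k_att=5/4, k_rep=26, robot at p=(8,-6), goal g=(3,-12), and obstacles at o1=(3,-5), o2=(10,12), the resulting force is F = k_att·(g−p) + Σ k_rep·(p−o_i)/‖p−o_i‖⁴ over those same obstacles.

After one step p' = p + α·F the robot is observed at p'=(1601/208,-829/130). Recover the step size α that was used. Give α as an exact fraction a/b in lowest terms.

F_att = 5/4·(g−p) = 5/4·(-5,-6) = (-6.2500,-7.5000)
o1: d²=26 ≤ ρ²=42; F_rep = 26·(5,-1)/26² = (0.1923,-0.0385)
o2: d²=328 > ρ²=42 → inactive
F = F_att + ΣF_rep = (-6.0577,-7.5385)
Δp = p'−p = (-0.3029,-0.3769); α = Δx/Fx = (-63/208) / (-315/52) = 1/20
check: Δy/Fy = (-49/130) / (-98/13) = 1/20 ✓

α = 1/20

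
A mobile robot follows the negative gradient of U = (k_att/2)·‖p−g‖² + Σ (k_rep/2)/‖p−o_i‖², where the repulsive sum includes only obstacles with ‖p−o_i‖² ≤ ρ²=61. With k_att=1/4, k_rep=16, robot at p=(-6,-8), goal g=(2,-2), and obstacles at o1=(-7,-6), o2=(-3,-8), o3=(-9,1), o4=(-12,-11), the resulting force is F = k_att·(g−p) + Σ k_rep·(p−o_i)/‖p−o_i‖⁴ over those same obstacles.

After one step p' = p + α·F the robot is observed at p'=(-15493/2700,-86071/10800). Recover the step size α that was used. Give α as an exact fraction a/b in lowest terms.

F_att = 1/4·(g−p) = 1/4·(8,6) = (2.0000,1.5000)
o1: d²=5 ≤ ρ²=61; F_rep = 16·(1,-2)/5² = (0.6400,-1.2800)
o2: d²=9 ≤ ρ²=61; F_rep = 16·(-3,0)/9² = (-0.5926,0.0000)
o3: d²=90 > ρ²=61 → inactive
o4: d²=45 ≤ ρ²=61; F_rep = 16·(6,3)/45² = (0.0474,0.0237)
F = F_att + ΣF_rep = (2.0948,0.2437)
Δp = p'−p = (0.2619,0.0305); α = Δx/Fx = (707/2700) / (1414/675) = 1/8
check: Δy/Fy = (329/10800) / (329/1350) = 1/8 ✓

α = 1/8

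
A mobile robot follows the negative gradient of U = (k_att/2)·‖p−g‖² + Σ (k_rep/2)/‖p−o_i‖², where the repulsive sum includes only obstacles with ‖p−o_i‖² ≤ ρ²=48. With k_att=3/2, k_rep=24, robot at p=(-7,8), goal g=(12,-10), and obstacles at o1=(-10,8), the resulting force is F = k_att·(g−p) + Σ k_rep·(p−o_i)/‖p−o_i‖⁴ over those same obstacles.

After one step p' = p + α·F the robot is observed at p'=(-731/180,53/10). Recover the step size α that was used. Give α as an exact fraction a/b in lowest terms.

F_att = 3/2·(g−p) = 3/2·(19,-18) = (28.5000,-27.0000)
o1: d²=9 ≤ ρ²=48; F_rep = 24·(3,0)/9² = (0.8889,0.0000)
F = F_att + ΣF_rep = (29.3889,-27.0000)
Δp = p'−p = (2.9389,-2.7000); α = Δx/Fx = (529/180) / (529/18) = 1/10
check: Δy/Fy = (-27/10) / (-27) = 1/10 ✓

α = 1/10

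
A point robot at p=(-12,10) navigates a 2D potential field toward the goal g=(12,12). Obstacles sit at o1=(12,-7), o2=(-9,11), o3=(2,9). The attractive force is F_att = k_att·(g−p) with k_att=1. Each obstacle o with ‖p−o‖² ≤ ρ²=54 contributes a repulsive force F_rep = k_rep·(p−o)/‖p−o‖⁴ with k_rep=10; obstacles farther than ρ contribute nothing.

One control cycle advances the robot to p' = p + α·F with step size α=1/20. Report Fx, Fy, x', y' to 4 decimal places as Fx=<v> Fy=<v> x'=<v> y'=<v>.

Fx=23.7000 Fy=1.9000 x'=-10.8150 y'=10.0950

F_att = 1·(g−p) = 1·(24,2) = (24.0000,2.0000)
o1: d²=865 > ρ²=54 → inactive
o2: d²=10 ≤ ρ²=54; F_rep = 10·(-3,-1)/10² = (-0.3000,-0.1000)
o3: d²=197 > ρ²=54 → inactive
F = F_att + ΣF_rep = (23.7000,1.9000)
p' = p + 1/20·F = (-10.8150,10.0950)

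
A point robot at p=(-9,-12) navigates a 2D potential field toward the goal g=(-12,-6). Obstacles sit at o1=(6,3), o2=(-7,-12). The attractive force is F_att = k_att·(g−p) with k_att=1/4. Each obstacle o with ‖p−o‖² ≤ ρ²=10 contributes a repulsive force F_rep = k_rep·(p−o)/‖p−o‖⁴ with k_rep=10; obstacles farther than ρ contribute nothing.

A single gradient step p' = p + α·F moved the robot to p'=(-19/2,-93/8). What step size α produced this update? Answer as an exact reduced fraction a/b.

F_att = 1/4·(g−p) = 1/4·(-3,6) = (-0.7500,1.5000)
o1: d²=450 > ρ²=10 → inactive
o2: d²=4 ≤ ρ²=10; F_rep = 10·(-2,0)/4² = (-1.2500,0.0000)
F = F_att + ΣF_rep = (-2.0000,1.5000)
Δp = p'−p = (-0.5000,0.3750); α = Δx/Fx = (-1/2) / (-2) = 1/4
check: Δy/Fy = (3/8) / (3/2) = 1/4 ✓

α = 1/4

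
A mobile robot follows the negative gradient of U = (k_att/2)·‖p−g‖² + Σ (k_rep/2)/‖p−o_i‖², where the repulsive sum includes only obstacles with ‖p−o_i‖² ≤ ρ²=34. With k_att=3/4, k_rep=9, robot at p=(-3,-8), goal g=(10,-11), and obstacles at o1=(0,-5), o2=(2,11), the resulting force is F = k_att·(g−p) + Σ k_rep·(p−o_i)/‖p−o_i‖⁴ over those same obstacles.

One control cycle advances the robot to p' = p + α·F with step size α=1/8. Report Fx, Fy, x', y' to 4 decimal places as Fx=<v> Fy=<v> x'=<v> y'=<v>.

Fx=9.6667 Fy=-2.3333 x'=-1.7917 y'=-8.2917

F_att = 3/4·(g−p) = 3/4·(13,-3) = (9.7500,-2.2500)
o1: d²=18 ≤ ρ²=34; F_rep = 9·(-3,-3)/18² = (-0.0833,-0.0833)
o2: d²=386 > ρ²=34 → inactive
F = F_att + ΣF_rep = (9.6667,-2.3333)
p' = p + 1/8·F = (-1.7917,-8.2917)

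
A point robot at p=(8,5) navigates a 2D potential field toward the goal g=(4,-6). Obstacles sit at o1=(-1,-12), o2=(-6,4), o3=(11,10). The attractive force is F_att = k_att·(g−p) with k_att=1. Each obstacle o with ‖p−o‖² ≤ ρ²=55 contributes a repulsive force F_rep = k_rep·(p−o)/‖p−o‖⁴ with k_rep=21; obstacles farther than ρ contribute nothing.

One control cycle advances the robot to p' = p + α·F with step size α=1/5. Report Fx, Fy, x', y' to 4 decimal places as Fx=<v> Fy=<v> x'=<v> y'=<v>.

F_att = 1·(g−p) = 1·(-4,-11) = (-4.0000,-11.0000)
o1: d²=370 > ρ²=55 → inactive
o2: d²=197 > ρ²=55 → inactive
o3: d²=34 ≤ ρ²=55; F_rep = 21·(-3,-5)/34² = (-0.0545,-0.0908)
F = F_att + ΣF_rep = (-4.0545,-11.0908)
p' = p + 1/5·F = (7.1891,2.7818)

Fx=-4.0545 Fy=-11.0908 x'=7.1891 y'=2.7818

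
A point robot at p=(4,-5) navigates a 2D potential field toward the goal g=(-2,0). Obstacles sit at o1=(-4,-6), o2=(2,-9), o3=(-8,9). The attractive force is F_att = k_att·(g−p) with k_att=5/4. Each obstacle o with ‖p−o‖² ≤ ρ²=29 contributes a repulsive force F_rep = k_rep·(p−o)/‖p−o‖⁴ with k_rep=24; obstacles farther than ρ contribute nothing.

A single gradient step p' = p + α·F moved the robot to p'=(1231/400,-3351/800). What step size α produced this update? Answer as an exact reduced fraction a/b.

F_att = 5/4·(g−p) = 5/4·(-6,5) = (-7.5000,6.2500)
o1: d²=65 > ρ²=29 → inactive
o2: d²=20 ≤ ρ²=29; F_rep = 24·(2,4)/20² = (0.1200,0.2400)
o3: d²=340 > ρ²=29 → inactive
F = F_att + ΣF_rep = (-7.3800,6.4900)
Δp = p'−p = (-0.9225,0.8113); α = Δx/Fx = (-369/400) / (-369/50) = 1/8
check: Δy/Fy = (649/800) / (649/100) = 1/8 ✓

α = 1/8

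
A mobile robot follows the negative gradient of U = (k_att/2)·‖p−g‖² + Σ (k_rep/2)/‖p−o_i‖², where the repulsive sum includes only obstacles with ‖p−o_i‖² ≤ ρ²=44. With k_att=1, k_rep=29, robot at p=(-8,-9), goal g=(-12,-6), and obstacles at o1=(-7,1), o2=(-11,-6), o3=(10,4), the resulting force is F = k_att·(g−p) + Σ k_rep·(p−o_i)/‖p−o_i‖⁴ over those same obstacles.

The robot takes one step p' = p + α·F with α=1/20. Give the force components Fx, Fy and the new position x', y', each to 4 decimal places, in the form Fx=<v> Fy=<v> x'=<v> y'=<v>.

F_att = 1·(g−p) = 1·(-4,3) = (-4.0000,3.0000)
o1: d²=101 > ρ²=44 → inactive
o2: d²=18 ≤ ρ²=44; F_rep = 29·(3,-3)/18² = (0.2685,-0.2685)
o3: d²=493 > ρ²=44 → inactive
F = F_att + ΣF_rep = (-3.7315,2.7315)
p' = p + 1/20·F = (-8.1866,-8.8634)

Fx=-3.7315 Fy=2.7315 x'=-8.1866 y'=-8.8634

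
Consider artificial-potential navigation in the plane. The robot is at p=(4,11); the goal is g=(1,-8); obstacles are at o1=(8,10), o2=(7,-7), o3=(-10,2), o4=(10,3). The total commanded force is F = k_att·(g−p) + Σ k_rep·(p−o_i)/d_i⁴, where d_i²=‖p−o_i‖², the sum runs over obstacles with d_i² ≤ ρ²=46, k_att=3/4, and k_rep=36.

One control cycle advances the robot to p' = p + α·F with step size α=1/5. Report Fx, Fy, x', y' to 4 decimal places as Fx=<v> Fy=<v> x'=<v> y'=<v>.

Fx=-2.7483 Fy=-14.1254 x'=3.4503 y'=8.1749

F_att = 3/4·(g−p) = 3/4·(-3,-19) = (-2.2500,-14.2500)
o1: d²=17 ≤ ρ²=46; F_rep = 36·(-4,1)/17² = (-0.4983,0.1246)
o2: d²=333 > ρ²=46 → inactive
o3: d²=277 > ρ²=46 → inactive
o4: d²=100 > ρ²=46 → inactive
F = F_att + ΣF_rep = (-2.7483,-14.1254)
p' = p + 1/5·F = (3.4503,8.1749)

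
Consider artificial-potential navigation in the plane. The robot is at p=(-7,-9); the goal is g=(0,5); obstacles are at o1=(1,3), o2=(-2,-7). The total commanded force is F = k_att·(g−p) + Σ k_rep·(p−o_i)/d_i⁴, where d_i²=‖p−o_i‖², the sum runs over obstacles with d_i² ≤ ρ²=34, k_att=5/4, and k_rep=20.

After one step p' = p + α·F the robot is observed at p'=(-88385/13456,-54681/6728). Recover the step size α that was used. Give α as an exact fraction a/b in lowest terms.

F_att = 5/4·(g−p) = 5/4·(7,14) = (8.7500,17.5000)
o1: d²=208 > ρ²=34 → inactive
o2: d²=29 ≤ ρ²=34; F_rep = 20·(-5,-2)/29² = (-0.1189,-0.0476)
F = F_att + ΣF_rep = (8.6311,17.4524)
Δp = p'−p = (0.4316,0.8726); α = Δx/Fx = (5807/13456) / (29035/3364) = 1/20
check: Δy/Fy = (5871/6728) / (29355/1682) = 1/20 ✓

α = 1/20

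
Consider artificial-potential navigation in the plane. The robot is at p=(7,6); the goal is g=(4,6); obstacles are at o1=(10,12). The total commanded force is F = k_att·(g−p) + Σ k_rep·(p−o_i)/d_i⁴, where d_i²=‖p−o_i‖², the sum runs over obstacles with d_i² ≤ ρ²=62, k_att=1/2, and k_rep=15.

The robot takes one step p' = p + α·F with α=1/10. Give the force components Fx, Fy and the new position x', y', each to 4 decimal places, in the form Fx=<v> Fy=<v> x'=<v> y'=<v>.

F_att = 1/2·(g−p) = 1/2·(-3,0) = (-1.5000,0.0000)
o1: d²=45 ≤ ρ²=62; F_rep = 15·(-3,-6)/45² = (-0.0222,-0.0444)
F = F_att + ΣF_rep = (-1.5222,-0.0444)
p' = p + 1/10·F = (6.8478,5.9956)

Fx=-1.5222 Fy=-0.0444 x'=6.8478 y'=5.9956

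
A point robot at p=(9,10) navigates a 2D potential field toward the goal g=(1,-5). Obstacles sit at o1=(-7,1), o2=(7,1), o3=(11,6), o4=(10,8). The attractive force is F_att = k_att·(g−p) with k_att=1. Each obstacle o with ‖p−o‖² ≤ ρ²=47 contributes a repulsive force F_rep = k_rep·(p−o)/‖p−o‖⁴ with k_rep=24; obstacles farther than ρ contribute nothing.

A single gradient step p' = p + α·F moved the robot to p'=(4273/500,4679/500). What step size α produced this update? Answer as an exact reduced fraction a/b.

F_att = 1·(g−p) = 1·(-8,-15) = (-8.0000,-15.0000)
o1: d²=337 > ρ²=47 → inactive
o2: d²=85 > ρ²=47 → inactive
o3: d²=20 ≤ ρ²=47; F_rep = 24·(-2,4)/20² = (-0.1200,0.2400)
o4: d²=5 ≤ ρ²=47; F_rep = 24·(-1,2)/5² = (-0.9600,1.9200)
F = F_att + ΣF_rep = (-9.0800,-12.8400)
Δp = p'−p = (-0.4540,-0.6420); α = Δx/Fx = (-227/500) / (-227/25) = 1/20
check: Δy/Fy = (-321/500) / (-321/25) = 1/20 ✓

α = 1/20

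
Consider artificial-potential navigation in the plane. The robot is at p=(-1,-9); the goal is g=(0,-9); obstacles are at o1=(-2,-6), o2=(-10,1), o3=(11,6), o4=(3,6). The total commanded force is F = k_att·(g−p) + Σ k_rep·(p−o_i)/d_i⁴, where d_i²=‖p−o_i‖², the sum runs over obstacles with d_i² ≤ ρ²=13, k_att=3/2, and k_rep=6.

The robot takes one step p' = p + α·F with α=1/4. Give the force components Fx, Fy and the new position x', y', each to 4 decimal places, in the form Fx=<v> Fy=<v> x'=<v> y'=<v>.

Fx=1.5600 Fy=-0.1800 x'=-0.6100 y'=-9.0450

F_att = 3/2·(g−p) = 3/2·(1,0) = (1.5000,0.0000)
o1: d²=10 ≤ ρ²=13; F_rep = 6·(1,-3)/10² = (0.0600,-0.1800)
o2: d²=181 > ρ²=13 → inactive
o3: d²=369 > ρ²=13 → inactive
o4: d²=241 > ρ²=13 → inactive
F = F_att + ΣF_rep = (1.5600,-0.1800)
p' = p + 1/4·F = (-0.6100,-9.0450)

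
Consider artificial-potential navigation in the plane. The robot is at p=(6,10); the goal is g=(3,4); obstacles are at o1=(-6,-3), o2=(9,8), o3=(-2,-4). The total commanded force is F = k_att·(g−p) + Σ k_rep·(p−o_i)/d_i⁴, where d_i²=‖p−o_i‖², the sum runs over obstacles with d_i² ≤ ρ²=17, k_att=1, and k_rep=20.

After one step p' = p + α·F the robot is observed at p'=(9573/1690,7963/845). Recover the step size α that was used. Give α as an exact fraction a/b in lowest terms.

F_att = 1·(g−p) = 1·(-3,-6) = (-3.0000,-6.0000)
o1: d²=313 > ρ²=17 → inactive
o2: d²=13 ≤ ρ²=17; F_rep = 20·(-3,2)/13² = (-0.3550,0.2367)
o3: d²=260 > ρ²=17 → inactive
F = F_att + ΣF_rep = (-3.3550,-5.7633)
Δp = p'−p = (-0.3355,-0.5763); α = Δx/Fx = (-567/1690) / (-567/169) = 1/10
check: Δy/Fy = (-487/845) / (-974/169) = 1/10 ✓

α = 1/10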